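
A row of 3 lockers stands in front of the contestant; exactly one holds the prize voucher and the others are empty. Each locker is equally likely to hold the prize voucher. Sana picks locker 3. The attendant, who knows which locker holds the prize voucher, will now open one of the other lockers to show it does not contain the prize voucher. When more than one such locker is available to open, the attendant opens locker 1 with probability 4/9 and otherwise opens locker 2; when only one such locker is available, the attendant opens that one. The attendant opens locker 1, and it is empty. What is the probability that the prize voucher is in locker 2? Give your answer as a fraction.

Apply Bayes' rule, conditioning on where the prize voucher actually is.
If it is in locker 1 (prior 1/3): the attendant opened locker 1, so this case is ruled out; weight (1/3)·0 = 0.
If it is in locker 2 (prior 1/3): only locker 1 is available, probability 1; weight (1/3)·1 = 1/3.
If it is in locker 3 (prior 1/3): locker 1 is available, opened with probability 4/9; weight (1/3)·(4/9) = 4/27.
The weights sum to 13/27.
So P(the prize voucher in locker 2 | the attendant opened locker 1) = (1/3) / (13/27) = 9/13.

9/13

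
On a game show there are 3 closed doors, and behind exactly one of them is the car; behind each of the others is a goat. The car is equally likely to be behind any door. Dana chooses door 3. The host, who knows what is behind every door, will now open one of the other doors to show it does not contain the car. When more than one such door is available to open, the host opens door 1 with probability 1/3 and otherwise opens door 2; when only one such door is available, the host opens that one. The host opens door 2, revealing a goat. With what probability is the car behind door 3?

2/5

Condition on the true location of the car.
If it is behind door 1 (prior 1/3): only door 2 is available, probability 1; weight (1/3)·1 = 1/3.
If it is behind door 2 (prior 1/3): the host opened door 2, so this case is ruled out; weight (1/3)·0 = 0.
If it is behind door 3 (prior 1/3): door 1 is available but not opened, probability 2/3; weight (1/3)·(2/3) = 2/9.
The weights sum to 5/9.
So P(the car behind door 3 | the host opened door 2) = (2/9) / (5/9) = 2/5.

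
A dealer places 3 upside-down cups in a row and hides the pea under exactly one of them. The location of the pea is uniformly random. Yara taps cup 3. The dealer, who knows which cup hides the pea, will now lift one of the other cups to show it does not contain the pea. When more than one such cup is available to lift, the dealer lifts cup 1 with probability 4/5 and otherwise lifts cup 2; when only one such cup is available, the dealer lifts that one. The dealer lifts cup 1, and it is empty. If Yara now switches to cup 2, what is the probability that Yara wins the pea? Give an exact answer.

Apply Bayes' rule, conditioning on where the pea actually is.
If it is under cup 1 (prior 1/3): the dealer opened cup 1, so this case is ruled out; weight (1/3)·0 = 0.
If it is under cup 2 (prior 1/3): only cup 1 is available, probability 1; weight (1/3)·1 = 1/3.
If it is under cup 3 (prior 1/3): cup 1 is available, opened with probability 4/5; weight (1/3)·(4/5) = 4/15.
The weights sum to 3/5.
So P(the pea under cup 2 | the dealer opened cup 1) = (1/3) / (3/5) = 5/9.

5/9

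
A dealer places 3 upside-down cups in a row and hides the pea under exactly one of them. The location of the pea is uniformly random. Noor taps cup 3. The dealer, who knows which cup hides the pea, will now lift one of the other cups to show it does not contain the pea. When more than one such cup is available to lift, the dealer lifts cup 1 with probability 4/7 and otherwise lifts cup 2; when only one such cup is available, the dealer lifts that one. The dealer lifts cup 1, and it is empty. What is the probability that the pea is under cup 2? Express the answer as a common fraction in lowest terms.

Apply Bayes' rule, conditioning on where the pea actually is.
If it is under cup 1 (prior 1/3): the dealer opened cup 1, so this case is ruled out; weight (1/3)·0 = 0.
If it is under cup 2 (prior 1/3): only cup 1 is available, probability 1; weight (1/3)·1 = 1/3.
If it is under cup 3 (prior 1/3): cup 1 is available, opened with probability 4/7; weight (1/3)·(4/7) = 4/21.
The weights sum to 11/21.
So P(the pea under cup 2 | the dealer opened cup 1) = (1/3) / (11/21) = 7/11.

7/11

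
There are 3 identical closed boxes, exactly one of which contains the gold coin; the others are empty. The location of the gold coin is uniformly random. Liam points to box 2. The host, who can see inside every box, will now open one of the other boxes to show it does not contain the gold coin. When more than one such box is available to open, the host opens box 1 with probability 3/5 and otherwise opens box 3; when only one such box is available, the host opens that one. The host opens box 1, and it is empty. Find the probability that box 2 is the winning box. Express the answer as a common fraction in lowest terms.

3/8

Apply Bayes' rule, conditioning on where the gold coin actually is.
If it is in box 1 (prior 1/3): the host opened box 1, so this case is ruled out; weight (1/3)·0 = 0.
If it is in box 2 (prior 1/3): box 1 is available, opened with probability 3/5; weight (1/3)·(3/5) = 1/5.
If it is in box 3 (prior 1/3): only box 1 is available, probability 1; weight (1/3)·1 = 1/3.
The weights sum to 8/15.
So P(the gold coin in box 2 | the host opened box 1) = (1/5) / (8/15) = 3/8.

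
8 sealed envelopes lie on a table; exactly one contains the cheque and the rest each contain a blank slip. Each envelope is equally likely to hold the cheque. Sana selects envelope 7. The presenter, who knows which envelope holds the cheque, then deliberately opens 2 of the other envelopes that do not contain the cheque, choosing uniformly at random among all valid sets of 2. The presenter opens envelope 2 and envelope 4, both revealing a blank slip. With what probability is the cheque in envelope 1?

7/40

Consider each possible location of the cheque in turn.
If it is in any of envelopes 1, 3, 5, 6, and 8 (prior 1/8 each): the presenter has 15 equally likely choices, so probability 1/15; weight (1/8)·(1/15) = 1/120 each.
If it is in either of envelopes 2 and 4 (prior 1/8 each): that envelope was opened and seen not to hold the prize — ruled out; weight (1/8)·0 = 0 each.
If it is in envelope 7 (prior 1/8): the presenter has 21 equally likely choices, so probability 1/21; weight (1/8)·(1/21) = 1/168.
The weights sum to 1/21.
So P(the cheque in envelope 1 | the presenter opened envelope 2 and envelope 4) = (1/120) / (1/21) = 7/40.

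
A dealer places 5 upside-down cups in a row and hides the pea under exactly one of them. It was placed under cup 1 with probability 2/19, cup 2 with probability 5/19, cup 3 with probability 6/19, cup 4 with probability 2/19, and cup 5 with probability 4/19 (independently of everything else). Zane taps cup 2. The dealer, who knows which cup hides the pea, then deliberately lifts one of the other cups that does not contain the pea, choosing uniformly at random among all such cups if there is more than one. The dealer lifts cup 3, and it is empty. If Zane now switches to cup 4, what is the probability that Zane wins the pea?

8/47

Consider each possible location of the pea in turn.
If it is under either of cups 1 and 4 (prior 2/19 each): the dealer has 3 equally likely choices, so probability 1/3; weight (2/19)·(1/3) = 2/57 each.
If it is under cup 2 (prior 5/19): the dealer has 4 equally likely choices, so probability 1/4; weight (5/19)·(1/4) = 5/76.
If it is under cup 3 (prior 6/19): the dealer opened cup 3, so this case is ruled out; weight (6/19)·0 = 0.
If it is under cup 5 (prior 4/19): the dealer has 3 equally likely choices, so probability 1/3; weight (4/19)·(1/3) = 4/57.
The weights sum to 47/228.
So P(the pea under cup 4 | the dealer opened cup 3) = (2/57) / (47/228) = 8/47.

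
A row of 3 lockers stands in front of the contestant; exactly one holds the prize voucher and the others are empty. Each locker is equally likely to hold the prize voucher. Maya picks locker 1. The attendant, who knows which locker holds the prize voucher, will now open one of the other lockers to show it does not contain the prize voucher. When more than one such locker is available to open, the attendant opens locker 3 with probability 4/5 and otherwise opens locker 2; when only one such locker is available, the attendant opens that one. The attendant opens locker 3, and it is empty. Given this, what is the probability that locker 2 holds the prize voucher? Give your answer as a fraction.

Condition on the true location of the prize voucher.
If it is in locker 1 (prior 1/3): locker 3 is available, opened with probability 4/5; weight (1/3)·(4/5) = 4/15.
If it is in locker 2 (prior 1/3): only locker 3 is available, probability 1; weight (1/3)·1 = 1/3.
If it is in locker 3 (prior 1/3): the attendant opened locker 3, so this case is ruled out; weight (1/3)·0 = 0.
The weights sum to 3/5.
So P(the prize voucher in locker 2 | the attendant opened locker 3) = (1/3) / (3/5) = 5/9.

5/9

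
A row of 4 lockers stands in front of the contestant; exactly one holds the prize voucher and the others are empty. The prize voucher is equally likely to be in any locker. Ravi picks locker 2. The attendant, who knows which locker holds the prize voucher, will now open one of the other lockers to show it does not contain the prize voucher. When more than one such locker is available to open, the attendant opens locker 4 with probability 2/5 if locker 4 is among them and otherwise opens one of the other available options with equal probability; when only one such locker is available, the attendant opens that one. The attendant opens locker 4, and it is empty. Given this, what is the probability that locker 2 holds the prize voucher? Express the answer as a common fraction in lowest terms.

Apply Bayes' rule, conditioning on where the prize voucher actually is.
If it is in any of lockers 1, 2, and 3 (prior 1/4 each): locker 4 is available, opened with probability 2/5; weight (1/4)·(2/5) = 1/10 each.
If it is in locker 4 (prior 1/4): the attendant opened locker 4, so this case is ruled out; weight (1/4)·0 = 0.
The weights sum to 3/10.
So P(the prize voucher in locker 2 | the attendant opened locker 4) = (1/10) / (3/10) = 1/3.

1/3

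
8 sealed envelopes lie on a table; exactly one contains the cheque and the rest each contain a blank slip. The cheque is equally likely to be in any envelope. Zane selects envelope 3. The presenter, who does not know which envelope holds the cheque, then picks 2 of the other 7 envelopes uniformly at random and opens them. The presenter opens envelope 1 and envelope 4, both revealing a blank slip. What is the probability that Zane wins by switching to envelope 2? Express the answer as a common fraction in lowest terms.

1/6

Consider each possible location of the cheque in turn.
If it is in either of envelopes 1 and 4 (prior 1/8 each): that envelope was opened and seen not to hold the prize — ruled out; weight (1/8)·0 = 0 each.
If it is in any of envelopes 2, 3, 5, 6, 7, and 8 (prior 1/8 each): the presenter picks exactly this set with probability 1/21 regardless, and none is the prize; weight (1/8)·(1/21) = 1/168 each.
The weights sum to 1/28.
So P(the cheque in envelope 2 | the presenter opened envelope 1 and envelope 4) = (1/168) / (1/28) = 1/6.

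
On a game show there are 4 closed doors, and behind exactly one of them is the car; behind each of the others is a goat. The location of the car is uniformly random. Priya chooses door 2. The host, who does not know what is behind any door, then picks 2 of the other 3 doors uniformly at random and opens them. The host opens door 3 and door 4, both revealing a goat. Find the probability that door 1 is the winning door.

Condition on the true location of the car.
If it is behind either of doors 1 and 2 (prior 1/4 each): the host picks exactly this set with probability 1/3 regardless, and none is the prize; weight (1/4)·(1/3) = 1/12 each.
If it is behind either of doors 3 and 4 (prior 1/4 each): that door was opened and seen not to hold the prize — ruled out; weight (1/4)·0 = 0 each.
The weights sum to 1/6.
So P(the car behind door 1 | the host opened door 3 and door 4) = (1/12) / (1/6) = 1/2.

1/2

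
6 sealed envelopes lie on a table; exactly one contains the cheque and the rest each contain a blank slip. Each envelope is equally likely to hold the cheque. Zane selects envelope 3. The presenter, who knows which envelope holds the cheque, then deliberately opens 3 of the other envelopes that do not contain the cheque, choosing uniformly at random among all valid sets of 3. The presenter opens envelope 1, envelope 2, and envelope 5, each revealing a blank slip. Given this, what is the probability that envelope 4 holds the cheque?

5/12

Apply Bayes' rule, conditioning on where the cheque actually is.
If it is in any of envelopes 1, 2, and 5 (prior 1/6 each): that envelope was opened and seen not to hold the prize — ruled out; weight (1/6)·0 = 0 each.
If it is in envelope 3 (prior 1/6): the presenter has 10 equally likely choices, so probability 1/10; weight (1/6)·(1/10) = 1/60.
If it is in either of envelopes 4 and 6 (prior 1/6 each): the presenter has 4 equally likely choices, so probability 1/4; weight (1/6)·(1/4) = 1/24 each.
The weights sum to 1/10.
So P(the cheque in envelope 4 | the presenter opened envelope 1, envelope 2, and envelope 5) = (1/24) / (1/10) = 5/12.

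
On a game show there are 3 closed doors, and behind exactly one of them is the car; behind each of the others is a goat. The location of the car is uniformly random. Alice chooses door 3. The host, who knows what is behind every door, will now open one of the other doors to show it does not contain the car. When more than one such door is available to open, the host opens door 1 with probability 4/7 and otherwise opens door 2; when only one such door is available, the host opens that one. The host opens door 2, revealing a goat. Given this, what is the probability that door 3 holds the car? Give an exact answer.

3/10

Apply Bayes' rule, conditioning on where the car actually is.
If it is behind door 1 (prior 1/3): only door 2 is available, probability 1; weight (1/3)·1 = 1/3.
If it is behind door 2 (prior 1/3): the host opened door 2, so this case is ruled out; weight (1/3)·0 = 0.
If it is behind door 3 (prior 1/3): door 1 is available but not opened, probability 3/7; weight (1/3)·(3/7) = 1/7.
The weights sum to 10/21.
So P(the car behind door 3 | the host opened door 2) = (1/7) / (10/21) = 3/10.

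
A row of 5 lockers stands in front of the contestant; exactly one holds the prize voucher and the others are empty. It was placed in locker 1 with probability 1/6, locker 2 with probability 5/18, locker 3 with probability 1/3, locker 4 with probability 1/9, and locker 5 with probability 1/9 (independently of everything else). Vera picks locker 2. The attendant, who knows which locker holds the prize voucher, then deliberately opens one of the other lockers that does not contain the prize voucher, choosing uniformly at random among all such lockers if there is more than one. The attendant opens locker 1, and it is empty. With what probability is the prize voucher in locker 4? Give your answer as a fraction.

8/55

Consider each possible location of the prize voucher in turn.
If it is in locker 1 (prior 1/6): the attendant opened locker 1, so this case is ruled out; weight (1/6)·0 = 0.
If it is in locker 2 (prior 5/18): the attendant has 4 equally likely choices, so probability 1/4; weight (5/18)·(1/4) = 5/72.
If it is in locker 3 (prior 1/3): the attendant has 3 equally likely choices, so probability 1/3; weight (1/3)·(1/3) = 1/9.
If it is in either of lockers 4 and 5 (prior 1/9 each): the attendant has 3 equally likely choices, so probability 1/3; weight (1/9)·(1/3) = 1/27 each.
The weights sum to 55/216.
So P(the prize voucher in locker 4 | the attendant opened locker 1) = (1/27) / (55/216) = 8/55.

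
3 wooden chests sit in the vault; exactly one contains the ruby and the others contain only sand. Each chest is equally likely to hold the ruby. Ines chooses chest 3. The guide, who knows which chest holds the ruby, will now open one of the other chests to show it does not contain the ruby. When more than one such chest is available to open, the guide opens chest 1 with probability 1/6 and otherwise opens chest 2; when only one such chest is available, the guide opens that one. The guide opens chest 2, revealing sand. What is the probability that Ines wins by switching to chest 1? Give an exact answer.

6/11

Condition on the true location of the ruby.
If it is in chest 1 (prior 1/3): only chest 2 is available, probability 1; weight (1/3)·1 = 1/3.
If it is in chest 2 (prior 1/3): the guide opened chest 2, so this case is ruled out; weight (1/3)·0 = 0.
If it is in chest 3 (prior 1/3): chest 1 is available but not opened, probability 5/6; weight (1/3)·(5/6) = 5/18.
The weights sum to 11/18.
So P(the ruby in chest 1 | the guide opened chest 2) = (1/3) / (11/18) = 6/11.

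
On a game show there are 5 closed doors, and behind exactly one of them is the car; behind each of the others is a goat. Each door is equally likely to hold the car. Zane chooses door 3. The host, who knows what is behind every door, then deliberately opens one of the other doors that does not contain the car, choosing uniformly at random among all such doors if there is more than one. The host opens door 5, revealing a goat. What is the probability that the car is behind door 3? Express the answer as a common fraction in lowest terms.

1/5

Consider each possible location of the car in turn.
If it is behind any of doors 1, 2, and 4 (prior 1/5 each): the host has 3 equally likely choices, so probability 1/3; weight (1/5)·(1/3) = 1/15 each.
If it is behind door 3 (prior 1/5): the host has 4 equally likely choices, so probability 1/4; weight (1/5)·(1/4) = 1/20.
If it is behind door 5 (prior 1/5): the host opened door 5, so this case is ruled out; weight (1/5)·0 = 0.
The weights sum to 1/4.
So P(the car behind door 3 | the host opened door 5) = (1/20) / (1/4) = 1/5.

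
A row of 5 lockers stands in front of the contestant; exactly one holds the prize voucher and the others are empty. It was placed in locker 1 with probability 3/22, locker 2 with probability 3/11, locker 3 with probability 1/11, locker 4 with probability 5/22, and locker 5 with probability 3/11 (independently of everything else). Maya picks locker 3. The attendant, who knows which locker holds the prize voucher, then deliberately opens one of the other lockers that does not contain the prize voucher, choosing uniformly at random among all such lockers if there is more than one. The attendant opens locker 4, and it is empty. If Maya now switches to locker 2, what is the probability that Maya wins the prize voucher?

4/11

Condition on the true location of the prize voucher.
If it is in locker 1 (prior 3/22): the attendant has 3 equally likely choices, so probability 1/3; weight (3/22)·(1/3) = 1/22.
If it is in either of lockers 2 and 5 (prior 3/11 each): the attendant has 3 equally likely choices, so probability 1/3; weight (3/11)·(1/3) = 1/11 each.
If it is in locker 3 (prior 1/11): the attendant has 4 equally likely choices, so probability 1/4; weight (1/11)·(1/4) = 1/44.
If it is in locker 4 (prior 5/22): the attendant opened locker 4, so this case is ruled out; weight (5/22)·0 = 0.
The weights sum to 1/4.
So P(the prize voucher in locker 2 | the attendant opened locker 4) = (1/11) / (1/4) = 4/11.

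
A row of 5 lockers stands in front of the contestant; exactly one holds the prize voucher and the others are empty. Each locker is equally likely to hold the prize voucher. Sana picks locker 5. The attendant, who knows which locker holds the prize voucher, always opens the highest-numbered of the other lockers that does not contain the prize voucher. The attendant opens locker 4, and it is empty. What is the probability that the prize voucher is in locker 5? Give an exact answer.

1/4

Consider each possible location of the prize voucher in turn.
If it is in any of lockers 1, 2, 3, and 5 (prior 1/5 each): locker 4 is the highest-numbered option available, probability 1; weight (1/5)·1 = 1/5 each.
If it is in locker 4 (prior 1/5): the attendant opened locker 4, so this case is ruled out; weight (1/5)·0 = 0.
The weights sum to 4/5.
So P(the prize voucher in locker 5 | the attendant opened locker 4) = (1/5) / (4/5) = 1/4.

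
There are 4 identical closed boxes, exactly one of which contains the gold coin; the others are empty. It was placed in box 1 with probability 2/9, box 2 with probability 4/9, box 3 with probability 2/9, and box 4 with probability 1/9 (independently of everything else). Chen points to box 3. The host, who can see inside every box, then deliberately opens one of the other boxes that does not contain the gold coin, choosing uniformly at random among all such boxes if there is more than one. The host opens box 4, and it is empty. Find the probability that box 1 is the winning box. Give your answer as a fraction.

Condition on the true location of the gold coin.
If it is in box 1 (prior 2/9): the host has 2 equally likely choices, so probability 1/2; weight (2/9)·(1/2) = 1/9.
If it is in box 2 (prior 4/9): the host has 2 equally likely choices, so probability 1/2; weight (4/9)·(1/2) = 2/9.
If it is in box 3 (prior 2/9): the host has 3 equally likely choices, so probability 1/3; weight (2/9)·(1/3) = 2/27.
If it is in box 4 (prior 1/9): the host opened box 4, so this case is ruled out; weight (1/9)·0 = 0.
The weights sum to 11/27.
So P(the gold coin in box 1 | the host opened box 4) = (1/9) / (11/27) = 3/11.

3/11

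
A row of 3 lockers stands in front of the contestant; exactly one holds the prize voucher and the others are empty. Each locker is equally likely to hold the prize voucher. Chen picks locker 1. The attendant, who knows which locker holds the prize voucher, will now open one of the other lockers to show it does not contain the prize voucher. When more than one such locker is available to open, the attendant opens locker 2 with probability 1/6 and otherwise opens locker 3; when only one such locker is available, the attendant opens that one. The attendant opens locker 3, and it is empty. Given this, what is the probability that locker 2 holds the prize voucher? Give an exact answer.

Condition on the true location of the prize voucher.
If it is in locker 1 (prior 1/3): locker 2 is available but not opened, probability 5/6; weight (1/3)·(5/6) = 5/18.
If it is in locker 2 (prior 1/3): only locker 3 is available, probability 1; weight (1/3)·1 = 1/3.
If it is in locker 3 (prior 1/3): the attendant opened locker 3, so this case is ruled out; weight (1/3)·0 = 0.
The weights sum to 11/18.
So P(the prize voucher in locker 2 | the attendant opened locker 3) = (1/3) / (11/18) = 6/11.

6/11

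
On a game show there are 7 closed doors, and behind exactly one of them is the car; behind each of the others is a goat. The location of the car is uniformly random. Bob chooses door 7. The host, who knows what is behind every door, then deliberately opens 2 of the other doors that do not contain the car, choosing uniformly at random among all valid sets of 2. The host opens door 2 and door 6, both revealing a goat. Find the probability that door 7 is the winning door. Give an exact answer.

1/7

Consider each possible location of the car in turn.
If it is behind any of doors 1, 3, 4, and 5 (prior 1/7 each): the host has 10 equally likely choices, so probability 1/10; weight (1/7)·(1/10) = 1/70 each.
If it is behind either of doors 2 and 6 (prior 1/7 each): that door was opened and seen not to hold the prize — ruled out; weight (1/7)·0 = 0 each.
If it is behind door 7 (prior 1/7): the host has 15 equally likely choices, so probability 1/15; weight (1/7)·(1/15) = 1/105.
The weights sum to 1/15.
So P(the car behind door 7 | the host opened door 2 and door 6) = (1/105) / (1/15) = 1/7.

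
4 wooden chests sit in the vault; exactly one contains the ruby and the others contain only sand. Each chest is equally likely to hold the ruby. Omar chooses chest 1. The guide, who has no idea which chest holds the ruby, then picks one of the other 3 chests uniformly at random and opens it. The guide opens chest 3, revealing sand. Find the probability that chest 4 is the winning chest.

Apply Bayes' rule, conditioning on where the ruby actually is.
If it is in any of chests 1, 2, and 4 (prior 1/4 each): the guide picks chest 3 with probability 1/3 regardless, and it is not the prize; weight (1/4)·(1/3) = 1/12 each.
If it is in chest 3 (prior 1/4): the guide opened chest 3, so this case is ruled out; weight (1/4)·0 = 0.
The weights sum to 1/4.
So P(the ruby in chest 4 | the guide opened chest 3) = (1/12) / (1/4) = 1/3.

1/3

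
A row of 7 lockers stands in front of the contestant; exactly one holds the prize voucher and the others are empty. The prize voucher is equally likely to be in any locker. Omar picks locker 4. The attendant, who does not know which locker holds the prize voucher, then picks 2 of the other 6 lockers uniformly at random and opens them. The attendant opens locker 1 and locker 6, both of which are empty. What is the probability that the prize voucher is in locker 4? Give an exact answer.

1/5

Apply Bayes' rule, conditioning on where the prize voucher actually is.
If it is in either of lockers 1 and 6 (prior 1/7 each): that locker was opened and seen not to hold the prize — ruled out; weight (1/7)·0 = 0 each.
If it is in any of lockers 2, 3, 4, 5, and 7 (prior 1/7 each): the attendant picks exactly this set with probability 1/15 regardless, and none is the prize; weight (1/7)·(1/15) = 1/105 each.
The weights sum to 1/21.
So P(the prize voucher in locker 4 | the attendant opened locker 1 and locker 6) = (1/105) / (1/21) = 1/5.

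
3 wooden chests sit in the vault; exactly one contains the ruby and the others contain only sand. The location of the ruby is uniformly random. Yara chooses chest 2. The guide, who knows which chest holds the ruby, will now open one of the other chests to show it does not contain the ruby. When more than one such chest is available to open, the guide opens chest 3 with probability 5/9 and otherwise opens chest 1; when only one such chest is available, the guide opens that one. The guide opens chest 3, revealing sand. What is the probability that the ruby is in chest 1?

Apply Bayes' rule, conditioning on where the ruby actually is.
If it is in chest 1 (prior 1/3): only chest 3 is available, probability 1; weight (1/3)·1 = 1/3.
If it is in chest 2 (prior 1/3): chest 3 is available, opened with probability 5/9; weight (1/3)·(5/9) = 5/27.
If it is in chest 3 (prior 1/3): the guide opened chest 3, so this case is ruled out; weight (1/3)·0 = 0.
The weights sum to 14/27.
So P(the ruby in chest 1 | the guide opened chest 3) = (1/3) / (14/27) = 9/14.

9/14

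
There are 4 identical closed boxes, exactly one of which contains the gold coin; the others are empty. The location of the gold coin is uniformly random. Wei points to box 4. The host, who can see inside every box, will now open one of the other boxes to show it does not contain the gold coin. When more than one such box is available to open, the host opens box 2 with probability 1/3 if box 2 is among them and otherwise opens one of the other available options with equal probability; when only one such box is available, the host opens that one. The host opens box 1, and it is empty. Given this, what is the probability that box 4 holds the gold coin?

2/9

Consider each possible location of the gold coin in turn.
If it is in box 1 (prior 1/4): the host opened box 1, so this case is ruled out; weight (1/4)·0 = 0.
If it is in box 2 (prior 1/4): box 2 holds the prize so is unavailable; the host chooses uniformly among the 2 others, probability 1/2; weight (1/4)·(1/2) = 1/8.
If it is in box 3 (prior 1/4): box 2 is available but not opened, probability 2/3; weight (1/4)·(2/3) = 1/6.
If it is in box 4 (prior 1/4): box 2 is available but not opened; box 1 gets probability (1 − 1/3)/2 = 1/3; weight (1/4)·(1/3) = 1/12.
The weights sum to 3/8.
So P(the gold coin in box 4 | the host opened box 1) = (1/12) / (3/8) = 2/9.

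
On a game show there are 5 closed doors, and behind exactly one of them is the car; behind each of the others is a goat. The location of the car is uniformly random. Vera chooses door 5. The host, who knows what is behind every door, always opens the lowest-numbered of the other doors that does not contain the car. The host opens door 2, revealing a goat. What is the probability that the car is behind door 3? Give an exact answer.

Consider each possible location of the car in turn.
If it is behind door 1 (prior 1/5): door 2 is the lowest-numbered option available, probability 1; weight (1/5)·1 = 1/5.
If it is behind door 2 (prior 1/5): the host opened door 2, so this case is ruled out; weight (1/5)·0 = 0.
If it is behind any of doors 3, 4, and 5 (prior 1/5 each): the host would have opened door 1 instead, probability 0; weight (1/5)·0 = 0 each.
The weights sum to 1/5.
So P(the car behind door 3 | the host opened door 2) = 0 / (1/5) = 0.

0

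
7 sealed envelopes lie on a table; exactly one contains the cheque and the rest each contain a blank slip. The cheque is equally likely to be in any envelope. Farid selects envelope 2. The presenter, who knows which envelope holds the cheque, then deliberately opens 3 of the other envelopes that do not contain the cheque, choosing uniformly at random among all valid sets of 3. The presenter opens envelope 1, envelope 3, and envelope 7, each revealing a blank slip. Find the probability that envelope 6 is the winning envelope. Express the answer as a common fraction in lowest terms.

2/7

Condition on the true location of the cheque.
If it is in any of envelopes 1, 3, and 7 (prior 1/7 each): that envelope was opened and seen not to hold the prize — ruled out; weight (1/7)·0 = 0 each.
If it is in envelope 2 (prior 1/7): the presenter has 20 equally likely choices, so probability 1/20; weight (1/7)·(1/20) = 1/140.
If it is in any of envelopes 4, 5, and 6 (prior 1/7 each): the presenter has 10 equally likely choices, so probability 1/10; weight (1/7)·(1/10) = 1/70 each.
The weights sum to 1/20.
So P(the cheque in envelope 6 | the presenter opened envelope 1, envelope 3, and envelope 7) = (1/70) / (1/20) = 2/7.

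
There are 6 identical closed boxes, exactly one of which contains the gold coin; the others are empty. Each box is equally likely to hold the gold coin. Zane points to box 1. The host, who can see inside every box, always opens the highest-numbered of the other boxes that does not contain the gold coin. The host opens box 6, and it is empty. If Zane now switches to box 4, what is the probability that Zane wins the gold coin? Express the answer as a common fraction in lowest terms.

1/5

Consider each possible location of the gold coin in turn.
If it is in any of boxes 1, 2, 3, 4, and 5 (prior 1/6 each): box 6 is the highest-numbered option available, probability 1; weight (1/6)·1 = 1/6 each.
If it is in box 6 (prior 1/6): the host opened box 6, so this case is ruled out; weight (1/6)·0 = 0.
The weights sum to 5/6.
So P(the gold coin in box 4 | the host opened box 6) = (1/6) / (5/6) = 1/5.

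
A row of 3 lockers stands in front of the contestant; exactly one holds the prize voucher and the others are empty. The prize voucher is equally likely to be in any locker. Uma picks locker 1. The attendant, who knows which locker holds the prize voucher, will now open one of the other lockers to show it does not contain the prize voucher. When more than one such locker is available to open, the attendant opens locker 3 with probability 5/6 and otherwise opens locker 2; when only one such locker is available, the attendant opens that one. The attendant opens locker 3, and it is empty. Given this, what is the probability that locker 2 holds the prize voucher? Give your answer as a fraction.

6/11

Condition on the true location of the prize voucher.
If it is in locker 1 (prior 1/3): locker 3 is available, opened with probability 5/6; weight (1/3)·(5/6) = 5/18.
If it is in locker 2 (prior 1/3): only locker 3 is available, probability 1; weight (1/3)·1 = 1/3.
If it is in locker 3 (prior 1/3): the attendant opened locker 3, so this case is ruled out; weight (1/3)·0 = 0.
The weights sum to 11/18.
So P(the prize voucher in locker 2 | the attendant opened locker 3) = (1/3) / (11/18) = 6/11.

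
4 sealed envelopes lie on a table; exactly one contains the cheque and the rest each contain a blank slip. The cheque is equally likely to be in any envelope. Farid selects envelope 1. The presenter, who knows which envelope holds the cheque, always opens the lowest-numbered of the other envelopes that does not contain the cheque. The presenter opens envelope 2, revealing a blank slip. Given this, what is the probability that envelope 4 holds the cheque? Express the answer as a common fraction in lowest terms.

Condition on the true location of the cheque.
If it is in any of envelopes 1, 3, and 4 (prior 1/4 each): envelope 2 is the lowest-numbered option available, probability 1; weight (1/4)·1 = 1/4 each.
If it is in envelope 2 (prior 1/4): the presenter opened envelope 2, so this case is ruled out; weight (1/4)·0 = 0.
The weights sum to 3/4.
So P(the cheque in envelope 4 | the presenter opened envelope 2) = (1/4) / (3/4) = 1/3.

1/3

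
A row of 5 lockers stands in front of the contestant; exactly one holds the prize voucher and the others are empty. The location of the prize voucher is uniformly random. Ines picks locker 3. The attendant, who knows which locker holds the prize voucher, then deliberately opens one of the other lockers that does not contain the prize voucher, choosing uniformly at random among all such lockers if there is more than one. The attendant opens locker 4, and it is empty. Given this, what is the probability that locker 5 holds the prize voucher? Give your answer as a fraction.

4/15

Condition on the true location of the prize voucher.
If it is in any of lockers 1, 2, and 5 (prior 1/5 each): the attendant has 3 equally likely choices, so probability 1/3; weight (1/5)·(1/3) = 1/15 each.
If it is in locker 3 (prior 1/5): the attendant has 4 equally likely choices, so probability 1/4; weight (1/5)·(1/4) = 1/20.
If it is in locker 4 (prior 1/5): the attendant opened locker 4, so this case is ruled out; weight (1/5)·0 = 0.
The weights sum to 1/4.
So P(the prize voucher in locker 5 | the attendant opened locker 4) = (1/15) / (1/4) = 4/15.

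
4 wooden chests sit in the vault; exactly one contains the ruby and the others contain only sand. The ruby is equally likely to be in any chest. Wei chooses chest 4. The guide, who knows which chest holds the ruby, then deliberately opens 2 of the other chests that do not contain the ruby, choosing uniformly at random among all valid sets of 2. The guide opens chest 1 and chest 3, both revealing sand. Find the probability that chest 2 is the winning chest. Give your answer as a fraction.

3/4

Apply Bayes' rule, conditioning on where the ruby actually is.
If it is in either of chests 1 and 3 (prior 1/4 each): that chest was opened and seen not to hold the prize — ruled out; weight (1/4)·0 = 0 each.
If it is in chest 2 (prior 1/4): the guide has no choice, probability 1; weight (1/4)·1 = 1/4.
If it is in chest 4 (prior 1/4): the guide has 3 equally likely choices, so probability 1/3; weight (1/4)·(1/3) = 1/12.
The weights sum to 1/3.
So P(the ruby in chest 2 | the guide opened chest 1 and chest 3) = (1/4) / (1/3) = 3/4.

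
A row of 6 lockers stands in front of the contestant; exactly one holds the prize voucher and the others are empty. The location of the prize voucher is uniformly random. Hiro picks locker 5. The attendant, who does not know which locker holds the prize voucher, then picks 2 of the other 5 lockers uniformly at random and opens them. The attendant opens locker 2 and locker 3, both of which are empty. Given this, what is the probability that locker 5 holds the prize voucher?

1/4

Apply Bayes' rule, conditioning on where the prize voucher actually is.
If it is in any of lockers 1, 4, 5, and 6 (prior 1/6 each): the attendant picks exactly this set with probability 1/10 regardless, and none is the prize; weight (1/6)·(1/10) = 1/60 each.
If it is in either of lockers 2 and 3 (prior 1/6 each): that locker was opened and seen not to hold the prize — ruled out; weight (1/6)·0 = 0 each.
The weights sum to 1/15.
So P(the prize voucher in locker 5 | the attendant opened locker 2 and locker 3) = (1/60) / (1/15) = 1/4.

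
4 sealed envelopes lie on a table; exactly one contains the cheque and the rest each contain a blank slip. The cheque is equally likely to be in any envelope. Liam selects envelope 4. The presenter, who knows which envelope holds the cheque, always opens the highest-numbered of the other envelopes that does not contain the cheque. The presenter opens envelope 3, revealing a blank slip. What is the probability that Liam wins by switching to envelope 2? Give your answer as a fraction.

1/3

Apply Bayes' rule, conditioning on where the cheque actually is.
If it is in any of envelopes 1, 2, and 4 (prior 1/4 each): envelope 3 is the highest-numbered option available, probability 1; weight (1/4)·1 = 1/4 each.
If it is in envelope 3 (prior 1/4): the presenter opened envelope 3, so this case is ruled out; weight (1/4)·0 = 0.
The weights sum to 3/4.
So P(the cheque in envelope 2 | the presenter opened envelope 3) = (1/4) / (3/4) = 1/3.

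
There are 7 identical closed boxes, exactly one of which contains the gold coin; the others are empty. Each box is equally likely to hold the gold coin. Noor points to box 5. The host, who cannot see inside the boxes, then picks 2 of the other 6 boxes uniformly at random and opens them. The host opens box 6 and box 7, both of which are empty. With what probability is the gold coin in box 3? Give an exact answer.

1/5

Apply Bayes' rule, conditioning on where the gold coin actually is.
If it is in any of boxes 1, 2, 3, 4, and 5 (prior 1/7 each): the host picks exactly this set with probability 1/15 regardless, and none is the prize; weight (1/7)·(1/15) = 1/105 each.
If it is in either of boxes 6 and 7 (prior 1/7 each): that box was opened and seen not to hold the prize — ruled out; weight (1/7)·0 = 0 each.
The weights sum to 1/21.
So P(the gold coin in box 3 | the host opened box 6 and box 7) = (1/105) / (1/21) = 1/5.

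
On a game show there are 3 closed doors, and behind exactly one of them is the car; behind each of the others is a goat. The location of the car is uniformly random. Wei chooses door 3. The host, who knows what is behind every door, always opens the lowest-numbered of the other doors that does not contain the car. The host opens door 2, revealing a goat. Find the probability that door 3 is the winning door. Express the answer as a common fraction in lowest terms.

Consider each possible location of the car in turn.
If it is behind door 1 (prior 1/3): door 2 is the lowest-numbered option available, probability 1; weight (1/3)·1 = 1/3.
If it is behind door 2 (prior 1/3): the host opened door 2, so this case is ruled out; weight (1/3)·0 = 0.
If it is behind door 3 (prior 1/3): the host would have opened door 1 instead, probability 0; weight (1/3)·0 = 0.
The weights sum to 1/3.
So P(the car behind door 3 | the host opened door 2) = 0 / (1/3) = 0.

0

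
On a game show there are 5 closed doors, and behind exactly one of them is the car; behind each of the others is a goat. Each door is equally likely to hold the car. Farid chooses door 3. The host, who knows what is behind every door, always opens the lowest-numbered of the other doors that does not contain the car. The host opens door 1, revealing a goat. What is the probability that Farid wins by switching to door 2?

Apply Bayes' rule, conditioning on where the car actually is.
If it is behind door 1 (prior 1/5): the host opened door 1, so this case is ruled out; weight (1/5)·0 = 0.
If it is behind any of doors 2, 3, 4, and 5 (prior 1/5 each): door 1 is the lowest-numbered option available, probability 1; weight (1/5)·1 = 1/5 each.
The weights sum to 4/5.
So P(the car behind door 2 | the host opened door 1) = (1/5) / (4/5) = 1/4.

1/4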